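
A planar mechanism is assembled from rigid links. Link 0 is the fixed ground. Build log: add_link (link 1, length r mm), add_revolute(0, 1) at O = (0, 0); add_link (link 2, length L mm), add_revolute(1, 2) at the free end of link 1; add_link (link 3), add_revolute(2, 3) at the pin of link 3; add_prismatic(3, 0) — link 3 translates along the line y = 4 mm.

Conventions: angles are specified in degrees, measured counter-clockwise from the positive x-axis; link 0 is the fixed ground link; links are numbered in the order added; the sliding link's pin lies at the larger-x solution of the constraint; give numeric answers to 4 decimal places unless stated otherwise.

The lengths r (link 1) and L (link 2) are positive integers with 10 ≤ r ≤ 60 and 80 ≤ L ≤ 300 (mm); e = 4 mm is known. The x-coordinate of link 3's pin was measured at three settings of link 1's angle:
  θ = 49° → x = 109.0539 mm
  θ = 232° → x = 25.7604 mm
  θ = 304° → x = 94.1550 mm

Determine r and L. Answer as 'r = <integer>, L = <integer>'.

constraint per measurement: (x − r cos θ)² + (r sin θ − e)² = L²
subtracting the θ₁ and θ₂ equations cancels the r² and L² terms:
r = (x₁² − x₂²) / (2[(x₁cos θ₁ + e sin θ₁) − (x₂cos θ₂ + e sin θ₂)]) = 60.0000 → r = 60
L² = (x₁ − r cos θ₁)² + (r sin θ₁ − e)² = 6560.9970 → L = 81.0000 → L = 81
check at θ₃=304°: x = 94.1550 (printed 94.1550) ✓

r = 60, L = 81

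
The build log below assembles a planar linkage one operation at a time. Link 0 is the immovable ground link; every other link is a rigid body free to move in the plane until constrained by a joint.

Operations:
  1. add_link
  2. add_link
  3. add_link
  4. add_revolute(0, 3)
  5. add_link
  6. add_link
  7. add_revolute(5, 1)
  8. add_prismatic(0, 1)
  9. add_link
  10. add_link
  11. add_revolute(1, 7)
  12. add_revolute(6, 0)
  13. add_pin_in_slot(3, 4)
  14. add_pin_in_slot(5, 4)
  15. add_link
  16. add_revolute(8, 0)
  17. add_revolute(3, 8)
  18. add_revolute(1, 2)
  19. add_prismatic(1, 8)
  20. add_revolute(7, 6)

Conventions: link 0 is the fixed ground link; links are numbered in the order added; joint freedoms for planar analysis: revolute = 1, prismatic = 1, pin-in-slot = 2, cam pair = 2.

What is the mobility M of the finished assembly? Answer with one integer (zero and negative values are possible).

L=1 J1=0 J2=0
add link → L=2 J1=0 J2=0
add link → L=3 J1=0 J2=0
add link → L=4 J1=0 J2=0
R@0,3 dof=1 J1 → L=4 J1=1 J2=0
add link → L=5 J1=1 J2=0
add link → L=6 J1=1 J2=0
R@5,1 dof=1 J1 → L=6 J1=2 J2=0
P@0,1 dof=1 J1 → L=6 J1=3 J2=0
add link → L=7 J1=3 J2=0
add link → L=8 J1=3 J2=0
R@1,7 dof=1 J1 → L=8 J1=4 J2=0
R@6,0 dof=1 J1 → L=8 J1=5 J2=0
PS@3,4 dof=2 J2 → L=8 J1=5 J2=1
PS@5,4 dof=2 J2 → L=8 J1=5 J2=2
add link → L=9 J1=5 J2=2
R@8,0 dof=1 J1 → L=9 J1=6 J2=2
R@3,8 dof=1 J1 → L=9 J1=7 J2=2
R@1,2 dof=1 J1 → L=9 J1=8 J2=2
P@1,8 dof=1 J1 → L=9 J1=9 J2=2
R@7,6 dof=1 J1 → L=9 J1=10 J2=2
M=3(L−1)−2J1−J2=3·8−2·10−2=2

M = 2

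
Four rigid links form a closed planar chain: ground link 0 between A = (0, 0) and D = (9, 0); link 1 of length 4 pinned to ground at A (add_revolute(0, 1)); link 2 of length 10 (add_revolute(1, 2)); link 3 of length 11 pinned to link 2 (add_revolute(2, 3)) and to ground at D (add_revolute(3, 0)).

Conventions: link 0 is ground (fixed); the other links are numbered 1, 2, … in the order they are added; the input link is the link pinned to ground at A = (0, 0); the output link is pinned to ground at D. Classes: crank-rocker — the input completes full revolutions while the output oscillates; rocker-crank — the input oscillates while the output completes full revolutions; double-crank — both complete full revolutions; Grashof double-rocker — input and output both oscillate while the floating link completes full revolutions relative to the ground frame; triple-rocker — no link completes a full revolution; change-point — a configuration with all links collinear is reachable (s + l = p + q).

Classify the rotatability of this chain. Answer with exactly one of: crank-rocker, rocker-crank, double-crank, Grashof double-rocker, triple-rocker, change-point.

lengths: ground=9, input=4, coupler=10, output=11
sorted: s=4 (shortest), l=11 (longest), p+q=19
s + l = 15 vs p + q = 19
s + l < p + q (Grashof) with shortest = input link → crank-rocker

crank-rocker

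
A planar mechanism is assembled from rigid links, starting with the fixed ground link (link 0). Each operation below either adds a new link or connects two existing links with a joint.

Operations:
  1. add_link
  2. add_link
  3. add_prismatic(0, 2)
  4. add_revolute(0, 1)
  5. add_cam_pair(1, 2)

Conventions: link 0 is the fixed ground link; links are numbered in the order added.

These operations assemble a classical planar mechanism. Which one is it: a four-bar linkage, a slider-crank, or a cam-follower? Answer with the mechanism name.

links: 3 (incl. ground); joints: 1 revolute, 1 prismatic, 1 higher (cam) pair, forming one closed loop
3 links, revolute + prismatic + higher pair in one loop → cam-follower

cam-follower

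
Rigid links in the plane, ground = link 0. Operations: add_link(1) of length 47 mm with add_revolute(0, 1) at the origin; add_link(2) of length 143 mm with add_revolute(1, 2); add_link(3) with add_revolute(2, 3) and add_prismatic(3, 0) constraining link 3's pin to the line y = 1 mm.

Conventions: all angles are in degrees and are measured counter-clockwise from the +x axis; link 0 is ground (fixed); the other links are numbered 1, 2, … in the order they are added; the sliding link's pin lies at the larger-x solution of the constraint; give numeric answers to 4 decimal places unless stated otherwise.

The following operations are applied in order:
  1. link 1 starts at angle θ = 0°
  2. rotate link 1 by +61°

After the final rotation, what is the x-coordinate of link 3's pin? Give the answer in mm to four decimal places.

geometry: r = 47 mm, L = 143 mm, e = 1 mm; θ starts at 0°
rotate link 1 by +61°: θ ← 0° +61° = 61°
crank pin P = (r cos θ, r sin θ) = (22.786052, 41.107126)
h = r sin θ − e = 41.107126 − 1 = 40.107126
x = r cos θ + √(L² − h²) = 22.786052 + 137.260404 = 160.046456

160.0465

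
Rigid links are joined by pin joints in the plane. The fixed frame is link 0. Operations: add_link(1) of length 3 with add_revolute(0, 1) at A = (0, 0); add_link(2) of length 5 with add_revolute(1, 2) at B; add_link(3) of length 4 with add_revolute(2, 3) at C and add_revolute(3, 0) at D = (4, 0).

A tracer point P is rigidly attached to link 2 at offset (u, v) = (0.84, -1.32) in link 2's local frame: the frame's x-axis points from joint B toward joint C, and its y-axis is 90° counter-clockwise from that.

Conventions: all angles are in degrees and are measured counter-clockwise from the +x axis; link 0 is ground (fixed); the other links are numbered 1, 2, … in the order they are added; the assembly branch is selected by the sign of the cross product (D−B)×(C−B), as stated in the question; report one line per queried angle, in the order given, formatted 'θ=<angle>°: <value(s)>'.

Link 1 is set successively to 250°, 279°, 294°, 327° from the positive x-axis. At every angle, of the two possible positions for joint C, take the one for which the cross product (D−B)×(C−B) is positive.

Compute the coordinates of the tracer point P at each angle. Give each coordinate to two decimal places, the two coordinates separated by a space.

A=(0,0), D=(4.00,0)
θ=250°: B = A + 3.00·(cos250°, sin250°) = (-1.0261, -2.8191)
θ=250°: |BD| = 5.7627
θ=250°: circle(B,5.00) ∩ circle(D,4.00): a=3.6622, h=3.4041
θ=250°:   candidates: C₊=(0.5028,1.9415) cross=19.617; C₋=(3.8333,-3.9965) cross=-19.617
θ=250°:   branch + wants cross > 0 → take C=(0.5028,1.9415) (cross=19.617)
θ=250°: ex = (C−B)/|BC| = (0.3058,0.9521); ey = (-0.9521,0.3058)
θ=250°: P = B + 0.84·ex + -1.32·ey = (0.4876,-2.4229)
θ=279°: B = A + 3.00·(cos279°, sin279°) = (0.4693, -2.9631)
θ=279°: |BD| = 4.6093
θ=279°: circle(B,5.00) ∩ circle(D,4.00): a=3.2809, h=3.7730
θ=279°:   candidates: C₊=(0.5570,2.0362) cross=17.391; C₋=(5.4079,-3.7440) cross=-17.391
θ=279°:   branch + wants cross > 0 → take C=(0.5570,2.0362) (cross=17.391)
θ=279°: ex = (C−B)/|BC| = (0.0175,0.9998); ey = (-0.9998,0.0175)
θ=279°: P = B + 0.84·ex + -1.32·ey = (1.8038,-2.1464)
θ=294°: B = A + 3.00·(cos294°, sin294°) = (1.2202, -2.7406)
θ=294°: |BD| = 3.9036
θ=294°: circle(B,5.00) ∩ circle(D,4.00): a=3.1046, h=3.9194
θ=294°:   candidates: C₊=(0.6793,2.2300) cross=15.300; C₋=(6.1827,-3.3520) cross=-15.300
θ=294°:   branch + wants cross > 0 → take C=(0.6793,2.2300) (cross=15.300)
θ=294°: ex = (C−B)/|BC| = (-0.1082,0.9941); ey = (-0.9941,-0.1082)
θ=294°: P = B + 0.84·ex + -1.32·ey = (2.4416,-1.7628)
θ=327°: B = A + 3.00·(cos327°, sin327°) = (2.5160, -1.6339)
θ=327°: |BD| = 2.2072
θ=327°: circle(B,5.00) ∩ circle(D,4.00): a=3.1424, h=3.8892
θ=327°:   candidates: C₊=(1.7497,3.3070) cross=8.584; C₋=(7.5077,-1.9226) cross=-8.584
θ=327°:   branch + wants cross > 0 → take C=(1.7497,3.3070) (cross=8.584)
θ=327°: ex = (C−B)/|BC| = (-0.1533,0.9882); ey = (-0.9882,-0.1533)
θ=327°: P = B + 0.84·ex + -1.32·ey = (3.6917,-0.6015)

θ=250°: 0.49 -2.42
θ=279°: 1.80 -2.15
θ=294°: 2.44 -1.76
θ=327°: 3.69 -0.60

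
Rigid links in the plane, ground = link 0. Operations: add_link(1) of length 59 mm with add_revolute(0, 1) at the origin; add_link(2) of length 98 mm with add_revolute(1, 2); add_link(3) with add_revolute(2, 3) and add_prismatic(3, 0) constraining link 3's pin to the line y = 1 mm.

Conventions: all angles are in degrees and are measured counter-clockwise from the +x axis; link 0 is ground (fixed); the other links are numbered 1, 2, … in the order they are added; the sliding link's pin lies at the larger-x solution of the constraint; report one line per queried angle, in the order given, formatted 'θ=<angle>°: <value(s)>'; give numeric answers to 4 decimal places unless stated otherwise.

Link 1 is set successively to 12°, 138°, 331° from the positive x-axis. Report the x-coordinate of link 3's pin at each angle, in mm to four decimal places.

geometry: r = 59 mm, L = 98 mm, e = 1 mm
θ=12°: crank pin P = (r cos θ, r sin θ) = (57.710708, 12.266790)
θ=12°: h = r sin θ − e = 12.266790 − 1 = 11.266790
θ=12°: x = r cos θ + √(L² − h²) = 57.710708 + 97.350190 = 155.060898
θ=138°: crank pin P = (r cos θ, r sin θ) = (-43.845545, 39.478706)
θ=138°: h = r sin θ − e = 39.478706 − 1 = 38.478706
θ=138°: x = r cos θ + √(L² − h²) = -43.845545 + 90.129846 = 46.284302
θ=331°: crank pin P = (r cos θ, r sin θ) = (51.602563, -28.603768)
θ=331°: h = r sin θ − e = -28.603768 − 1 = -29.603768
θ=331°: x = r cos θ + √(L² − h²) = 51.602563 + 93.421716 = 145.024278

θ=12°: 155.0609
θ=138°: 46.2843
θ=331°: 145.0243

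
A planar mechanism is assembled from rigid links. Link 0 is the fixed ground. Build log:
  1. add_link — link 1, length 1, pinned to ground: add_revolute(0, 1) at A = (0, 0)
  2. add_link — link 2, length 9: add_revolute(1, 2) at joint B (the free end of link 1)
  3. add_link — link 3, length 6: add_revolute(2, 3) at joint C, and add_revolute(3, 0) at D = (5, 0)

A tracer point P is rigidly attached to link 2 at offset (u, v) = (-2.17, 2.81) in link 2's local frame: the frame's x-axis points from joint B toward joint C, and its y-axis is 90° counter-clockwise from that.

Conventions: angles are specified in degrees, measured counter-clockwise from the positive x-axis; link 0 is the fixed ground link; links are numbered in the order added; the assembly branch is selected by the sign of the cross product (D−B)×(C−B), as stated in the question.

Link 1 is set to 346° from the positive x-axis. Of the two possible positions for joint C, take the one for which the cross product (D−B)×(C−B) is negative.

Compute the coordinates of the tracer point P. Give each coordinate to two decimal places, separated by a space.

A=(0,0), D=(5.00,0)
B = A + 1.00·(cos346°, sin346°) = (0.9703, -0.2419)
|BD| = 4.0370
circle(B,9.00) ∩ circle(D,6.00): a=7.5920, h=4.8334
  candidates: C₊=(8.2590,5.0378) cross=19.512; C₋=(8.8383,-4.6117) cross=-19.512
  branch - wants cross < 0 → take C=(8.8383,-4.6117) (cross=-19.512)
ex = (C−B)/|BC| = (0.8742,-0.4855); ey = (0.4855,0.8742)
P = B + -2.17·ex + 2.81·ey = (0.4376,3.2682)

0.44 3.27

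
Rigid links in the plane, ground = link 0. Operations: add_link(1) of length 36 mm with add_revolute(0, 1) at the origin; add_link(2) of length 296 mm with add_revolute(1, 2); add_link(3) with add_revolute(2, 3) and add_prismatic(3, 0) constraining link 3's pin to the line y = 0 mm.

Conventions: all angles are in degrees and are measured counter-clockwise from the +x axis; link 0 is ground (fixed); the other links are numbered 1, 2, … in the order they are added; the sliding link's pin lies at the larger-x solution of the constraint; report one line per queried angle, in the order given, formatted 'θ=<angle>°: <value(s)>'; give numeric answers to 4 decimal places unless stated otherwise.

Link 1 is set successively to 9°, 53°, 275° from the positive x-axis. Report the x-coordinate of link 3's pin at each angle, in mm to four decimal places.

geometry: r = 36 mm, L = 296 mm, e = 0 mm
θ=9°: crank pin P = (r cos θ, r sin θ) = (35.556780, 5.631641)
θ=9°: h = r sin θ − e = 5.631641 − 0 = 5.631641
θ=9°: x = r cos θ + √(L² − h²) = 35.556780 + 295.946422 = 331.503202
θ=53°: crank pin P = (r cos θ, r sin θ) = (21.665341, 28.750878)
θ=53°: h = r sin θ − e = 28.750878 − 0 = 28.750878
θ=53°: x = r cos θ + √(L² − h²) = 21.665341 + 294.600385 = 316.265726
θ=275°: crank pin P = (r cos θ, r sin θ) = (3.137607, -35.863009)
θ=275°: h = r sin θ − e = -35.863009 − 0 = -35.863009
θ=275°: x = r cos θ + √(L² − h²) = 3.137607 + 293.819408 = 296.957015

θ=9°: 331.5032
θ=53°: 316.2657
θ=275°: 296.9570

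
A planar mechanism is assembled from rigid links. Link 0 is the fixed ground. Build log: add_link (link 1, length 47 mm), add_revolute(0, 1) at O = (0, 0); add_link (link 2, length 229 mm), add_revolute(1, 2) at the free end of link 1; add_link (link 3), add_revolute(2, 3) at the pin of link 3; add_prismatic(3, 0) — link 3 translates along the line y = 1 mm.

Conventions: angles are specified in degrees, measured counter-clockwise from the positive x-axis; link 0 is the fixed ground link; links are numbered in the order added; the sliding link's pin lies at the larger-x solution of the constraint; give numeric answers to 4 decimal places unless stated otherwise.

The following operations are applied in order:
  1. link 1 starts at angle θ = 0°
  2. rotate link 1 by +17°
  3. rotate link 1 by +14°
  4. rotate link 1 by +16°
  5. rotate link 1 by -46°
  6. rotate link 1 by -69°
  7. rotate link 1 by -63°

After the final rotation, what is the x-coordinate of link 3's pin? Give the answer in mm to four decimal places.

geometry: r = 47 mm, L = 229 mm, e = 1 mm; θ starts at 0°
rotate link 1 by +17°: θ ← 0° +17° = 17°
rotate link 1 by +14°: θ ← 17° +14° = 31°
rotate link 1 by +16°: θ ← 31° +16° = 47°
rotate link 1 by -46°: θ ← 47° -46° = 1°
rotate link 1 by -69°: θ ← 1° -69° = -68°
rotate link 1 by -63°: θ ← -68° -63° = -131°
crank pin P = (r cos θ, r sin θ) = (-30.834774, -35.471350)
h = r sin θ − e = -35.471350 − 1 = -36.471350
x = r cos θ + √(L² − h²) = -30.834774 + 226.077068 = 195.242293

195.2423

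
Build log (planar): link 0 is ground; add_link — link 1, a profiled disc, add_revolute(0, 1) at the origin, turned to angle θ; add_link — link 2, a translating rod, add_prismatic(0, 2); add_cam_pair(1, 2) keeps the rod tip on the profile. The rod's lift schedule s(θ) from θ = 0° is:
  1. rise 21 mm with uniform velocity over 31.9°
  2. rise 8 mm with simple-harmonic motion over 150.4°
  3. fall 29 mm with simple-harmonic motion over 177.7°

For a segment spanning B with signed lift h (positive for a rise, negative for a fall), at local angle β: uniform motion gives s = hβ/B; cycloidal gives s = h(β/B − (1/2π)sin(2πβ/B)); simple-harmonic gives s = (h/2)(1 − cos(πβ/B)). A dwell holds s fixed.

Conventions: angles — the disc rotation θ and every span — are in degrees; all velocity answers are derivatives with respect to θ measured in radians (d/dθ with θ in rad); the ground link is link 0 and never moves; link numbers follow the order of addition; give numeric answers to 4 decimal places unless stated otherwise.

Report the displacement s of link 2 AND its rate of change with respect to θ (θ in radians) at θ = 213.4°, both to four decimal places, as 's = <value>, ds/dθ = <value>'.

seg 1 [0°–31.9°] uniform, h=21: full span → s += 21 → s = 21.0000
seg 2 [31.9°–182.3°] simple-harmonic, h=8: full span → s += 8 → s = 29.0000
seg 3 [182.3°–360°] simple-harmonic, h=-29: θ=213.4° here. β=31.1, B=177.7. -29/2·(1 − cos(π·0.1750)) = -2.1371 → s = 26.8629
velocity in seg [182.3°–360°] (simple-harmonic), θ in radians: β = 31.1° = 0.5428 rad, B = 177.7° = 3.1015 rad; ds/dθ = (πh/(2B)) sin(πβ/B) = (π·(-29)/(2·3.1015)) sin(π·0.1750) = -7.674843 mm/rad

s = 26.8629, ds/dθ = -7.6748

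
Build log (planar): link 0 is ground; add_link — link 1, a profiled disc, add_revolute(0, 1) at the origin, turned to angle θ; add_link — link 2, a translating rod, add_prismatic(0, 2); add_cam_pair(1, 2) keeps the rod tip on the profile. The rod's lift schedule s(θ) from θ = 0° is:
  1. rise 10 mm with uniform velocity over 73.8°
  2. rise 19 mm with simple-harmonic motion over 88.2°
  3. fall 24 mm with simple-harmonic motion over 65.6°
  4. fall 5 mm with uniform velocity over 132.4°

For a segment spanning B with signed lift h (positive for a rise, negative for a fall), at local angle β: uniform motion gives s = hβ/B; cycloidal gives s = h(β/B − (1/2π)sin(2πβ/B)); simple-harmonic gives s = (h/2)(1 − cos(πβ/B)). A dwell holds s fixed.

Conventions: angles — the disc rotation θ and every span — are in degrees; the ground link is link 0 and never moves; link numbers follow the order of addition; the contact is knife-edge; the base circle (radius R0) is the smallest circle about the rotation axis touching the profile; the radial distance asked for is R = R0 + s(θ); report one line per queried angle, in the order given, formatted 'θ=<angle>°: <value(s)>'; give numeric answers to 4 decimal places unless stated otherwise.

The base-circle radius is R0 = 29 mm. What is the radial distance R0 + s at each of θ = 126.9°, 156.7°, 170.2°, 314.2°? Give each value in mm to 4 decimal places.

seg 1 [0°–73.8°] uniform, h=10: full span → s += 10 → s = 10.0000
seg 2 [73.8°–162°] simple-harmonic, h=19: θ=126.9° here. β=53.1, B=88.2. 19/2·(1 − cos(π·0.6020)) = 12.4935 → s = 22.4935
seg 2 [73.8°–162°] simple-harmonic, h=19: θ=156.7° here. β=82.9, B=88.2. 19/2·(1 − cos(π·0.9399)) = 18.8312 → s = 28.8312
seg 2 [73.8°–162°] simple-harmonic, h=19: full span → s += 19 → s = 29.0000
seg 3 [162°–227.6°] simple-harmonic, h=-24: θ=170.2° here. β=8.2, B=65.6. -24/2·(1 − cos(π·0.1250)) = -0.9134 → s = 28.0866
seg 3 [162°–227.6°] simple-harmonic, h=-24: full span → s += -24 → s = 5.0000
seg 4 [227.6°–360°] uniform, h=-5: θ=314.2° here. β=86.6, B=132.4. -5·86.6/132.4 = -3.2704 → s = 1.7296
θ=126.9°: R = R0 + s = 29 + 22.4935 = 51.4935
θ=156.7°: R = R0 + s = 29 + 28.8312 = 57.8312
θ=170.2°: R = R0 + s = 29 + 28.0866 = 57.0866
θ=314.2°: R = R0 + s = 29 + 1.7296 = 30.7296

θ=126.9°: 51.4935
θ=156.7°: 57.8312
θ=170.2°: 57.0866
θ=314.2°: 30.7296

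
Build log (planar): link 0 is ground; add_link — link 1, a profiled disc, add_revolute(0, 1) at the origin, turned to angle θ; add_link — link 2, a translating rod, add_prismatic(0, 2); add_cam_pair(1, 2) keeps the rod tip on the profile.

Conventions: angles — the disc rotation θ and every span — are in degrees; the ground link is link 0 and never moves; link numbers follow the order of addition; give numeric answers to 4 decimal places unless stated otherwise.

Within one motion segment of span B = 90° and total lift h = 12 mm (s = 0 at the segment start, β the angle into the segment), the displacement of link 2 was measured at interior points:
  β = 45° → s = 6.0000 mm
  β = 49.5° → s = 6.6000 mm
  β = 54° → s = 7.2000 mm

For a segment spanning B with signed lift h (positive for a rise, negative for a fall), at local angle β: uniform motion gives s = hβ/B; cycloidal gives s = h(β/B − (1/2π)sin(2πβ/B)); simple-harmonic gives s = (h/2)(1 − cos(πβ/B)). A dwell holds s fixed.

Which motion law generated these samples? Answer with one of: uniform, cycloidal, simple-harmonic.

candidates at β/B = r: uniform s = h·r (linear in β); cycloidal s = h·(r − sin(2πr)/(2π)); simple-harmonic s = (h/2)(1 − cos(πr))
β=45°: printed 6.0000 | uniform 6.0000, cycloidal 6.0000, simple-harmonic 6.0000
β=49.5°: printed 6.6000 | uniform 6.6000, cycloidal 7.1902, simple-harmonic 6.9386
β=54°: printed 7.2000 | uniform 7.2000, cycloidal 8.3226, simple-harmonic 7.8541
only one law matches every sample → uniform

uniform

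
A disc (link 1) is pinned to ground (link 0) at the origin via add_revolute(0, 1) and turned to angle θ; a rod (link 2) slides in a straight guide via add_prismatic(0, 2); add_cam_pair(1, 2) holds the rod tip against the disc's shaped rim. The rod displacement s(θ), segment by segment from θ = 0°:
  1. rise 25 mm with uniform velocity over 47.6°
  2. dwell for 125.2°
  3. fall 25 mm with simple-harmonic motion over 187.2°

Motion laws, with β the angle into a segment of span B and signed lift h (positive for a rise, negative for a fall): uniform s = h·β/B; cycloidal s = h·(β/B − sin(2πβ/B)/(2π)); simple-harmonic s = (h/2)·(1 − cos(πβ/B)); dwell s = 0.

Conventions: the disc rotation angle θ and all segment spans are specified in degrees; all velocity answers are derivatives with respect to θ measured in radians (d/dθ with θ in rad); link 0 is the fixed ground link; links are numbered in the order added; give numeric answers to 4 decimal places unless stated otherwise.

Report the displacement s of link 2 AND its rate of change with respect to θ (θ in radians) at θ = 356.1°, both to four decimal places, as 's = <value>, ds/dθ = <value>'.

segment 1 (0° to 47.6°, uniform, h = 25) is passed completely: s = 0.0000 + (25) = 25.0000
segment 2 (47.6° to 172.8°, dwell): s unchanged at 25.0000
θ = 356.1° falls in segment 3 (172.8° to 360°, simple-harmonic, h = -25): β = 356.1 − 172.8 = 183.3°, B = 187.2°; Δs = -25/2·(1 − cos(π·0.9792)) = -24.9732; s = 25.0000 − 24.9732 = 0.0268
velocity in seg [172.8°–360°] (simple-harmonic), θ in radians: β = 183.3° = 3.1992 rad, B = 187.2° = 3.2673 rad; ds/dθ = (πh/(2B)) sin(πβ/B) = (π·(-25)/(2·3.2673)) sin(π·0.9792) = -0.786095 mm/rad

s = 0.0268, ds/dθ = -0.7861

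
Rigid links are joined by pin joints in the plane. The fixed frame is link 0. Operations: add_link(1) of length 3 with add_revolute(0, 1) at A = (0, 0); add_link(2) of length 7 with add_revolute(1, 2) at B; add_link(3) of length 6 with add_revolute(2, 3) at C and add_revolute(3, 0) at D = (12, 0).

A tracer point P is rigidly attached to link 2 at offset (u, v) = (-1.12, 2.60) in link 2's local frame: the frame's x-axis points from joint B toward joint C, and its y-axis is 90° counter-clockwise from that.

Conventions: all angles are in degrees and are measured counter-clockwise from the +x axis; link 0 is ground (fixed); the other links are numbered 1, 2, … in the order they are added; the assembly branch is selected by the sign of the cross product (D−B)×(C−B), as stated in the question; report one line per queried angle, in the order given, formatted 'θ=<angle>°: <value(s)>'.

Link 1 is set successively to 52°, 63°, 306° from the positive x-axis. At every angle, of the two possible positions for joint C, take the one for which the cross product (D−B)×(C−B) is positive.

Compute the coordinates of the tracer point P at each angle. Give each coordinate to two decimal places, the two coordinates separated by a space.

A=(0,0), D=(12.00,0)
θ=52°: B = A + 3.00·(cos52°, sin52°) = (1.8470, 2.3640)
θ=52°: |BD| = 10.4246
θ=52°: circle(B,7.00) ∩ circle(D,6.00): a=5.8358, h=3.8656
θ=52°:   candidates: C₊=(8.4074,4.8055) cross=40.298; C₋=(6.6541,-2.7243) cross=-40.298
θ=52°:   branch + wants cross > 0 → take C=(8.4074,4.8055) (cross=40.298)
θ=52°: ex = (C−B)/|BC| = (0.9372,0.3488); ey = (-0.3488,0.9372)
θ=52°: P = B + -1.12·ex + 2.60·ey = (-0.1095,4.4101)
θ=63°: B = A + 3.00·(cos63°, sin63°) = (1.3620, 2.6730)
θ=63°: |BD| = 10.9687
θ=63°: circle(B,7.00) ∩ circle(D,6.00): a=6.0770, h=3.4743
θ=63°:   candidates: C₊=(8.1024,4.5616) cross=38.108; C₋=(6.4090,-2.1774) cross=-38.108
θ=63°:   branch + wants cross > 0 → take C=(8.1024,4.5616) (cross=38.108)
θ=63°: ex = (C−B)/|BC| = (0.9629,0.2698); ey = (-0.2698,0.9629)
θ=63°: P = B + -1.12·ex + 2.60·ey = (-0.4180,4.8744)
θ=306°: B = A + 3.00·(cos306°, sin306°) = (1.7634, -2.4271)
θ=306°: |BD| = 10.5204
θ=306°: circle(B,7.00) ∩ circle(D,6.00): a=5.8781, h=3.8011
θ=306°:   candidates: C₊=(6.6059,2.6276) cross=39.989; C₋=(8.3598,-4.7696) cross=-39.989
θ=306°:   branch + wants cross > 0 → take C=(6.6059,2.6276) (cross=39.989)
θ=306°: ex = (C−B)/|BC| = (0.6918,0.7221); ey = (-0.7221,0.6918)
θ=306°: P = B + -1.12·ex + 2.60·ey = (-0.8889,-1.4371)

θ=52°: -0.11 4.41
θ=63°: -0.42 4.87
θ=306°: -0.89 -1.44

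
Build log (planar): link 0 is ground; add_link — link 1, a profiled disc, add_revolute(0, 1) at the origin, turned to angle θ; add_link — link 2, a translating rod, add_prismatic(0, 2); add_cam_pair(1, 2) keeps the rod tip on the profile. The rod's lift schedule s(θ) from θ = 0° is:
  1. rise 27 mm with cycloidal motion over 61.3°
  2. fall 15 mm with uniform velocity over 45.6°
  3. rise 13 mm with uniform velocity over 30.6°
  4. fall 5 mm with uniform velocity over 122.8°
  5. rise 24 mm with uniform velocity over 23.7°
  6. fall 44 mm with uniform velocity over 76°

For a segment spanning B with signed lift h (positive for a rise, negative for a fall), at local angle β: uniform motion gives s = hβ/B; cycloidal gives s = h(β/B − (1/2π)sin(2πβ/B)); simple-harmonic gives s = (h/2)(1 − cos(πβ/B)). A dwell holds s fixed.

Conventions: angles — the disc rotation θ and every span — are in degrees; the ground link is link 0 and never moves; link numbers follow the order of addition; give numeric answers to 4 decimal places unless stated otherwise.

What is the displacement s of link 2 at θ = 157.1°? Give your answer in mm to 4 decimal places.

seg 1 [0°–61.3°] cycloidal, h=27: full span → s += 27 → s = 27.0000
seg 2 [61.3°–106.9°] uniform, h=-15: full span → s += -15 → s = 12.0000
seg 3 [106.9°–137.5°] uniform, h=13: full span → s += 13 → s = 25.0000
seg 4 [137.5°–260.3°] uniform, h=-5: θ=157.1° here. β=19.6, B=122.8. -5·19.6/122.8 = -0.7980 → s = 24.2020

24.2020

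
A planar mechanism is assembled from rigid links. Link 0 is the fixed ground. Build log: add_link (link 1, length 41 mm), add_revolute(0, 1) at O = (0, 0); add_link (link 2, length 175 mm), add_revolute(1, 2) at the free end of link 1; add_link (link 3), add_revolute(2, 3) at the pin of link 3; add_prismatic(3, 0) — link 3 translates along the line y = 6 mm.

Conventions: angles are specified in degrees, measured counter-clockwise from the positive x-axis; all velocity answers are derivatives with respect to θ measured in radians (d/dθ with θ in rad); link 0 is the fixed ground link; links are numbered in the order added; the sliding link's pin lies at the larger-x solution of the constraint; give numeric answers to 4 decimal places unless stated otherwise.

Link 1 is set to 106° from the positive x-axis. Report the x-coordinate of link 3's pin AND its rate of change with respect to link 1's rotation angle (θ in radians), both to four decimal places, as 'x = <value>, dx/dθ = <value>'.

geometry: r = 41 mm, L = 175 mm, e = 6 mm
crank pin P = (r cos θ, r sin θ) = (-11.301132, 39.411730)
h = r sin θ − e = 39.411730 − 6 = 33.411730
x = r cos θ + √(L² − h²) = -11.301132 + 171.780838 = 160.479706
dx/dθ = −r sin θ − h·r cos θ/√(L² − h²) (θ in radians; h = 33.411730) = -37.213636

x = 160.4797, dx/dθ = -37.2136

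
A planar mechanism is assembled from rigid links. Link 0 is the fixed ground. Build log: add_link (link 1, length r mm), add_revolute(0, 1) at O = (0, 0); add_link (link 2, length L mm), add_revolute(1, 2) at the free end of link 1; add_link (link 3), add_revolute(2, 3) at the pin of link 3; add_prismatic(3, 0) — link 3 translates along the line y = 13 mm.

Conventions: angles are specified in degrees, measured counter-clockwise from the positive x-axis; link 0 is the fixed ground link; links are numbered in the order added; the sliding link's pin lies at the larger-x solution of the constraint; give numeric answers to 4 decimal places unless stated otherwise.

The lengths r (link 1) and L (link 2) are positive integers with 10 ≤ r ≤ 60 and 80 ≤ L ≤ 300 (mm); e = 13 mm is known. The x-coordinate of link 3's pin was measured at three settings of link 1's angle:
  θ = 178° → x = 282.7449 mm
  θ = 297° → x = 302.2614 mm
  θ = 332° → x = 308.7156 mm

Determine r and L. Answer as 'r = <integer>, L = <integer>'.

constraint per measurement: (x − r cos θ)² + (r sin θ − e)² = L²
subtracting the θ₁ and θ₂ equations cancels the r² and L² terms:
r = (x₁² − x₂²) / (2[(x₁cos θ₁ + e sin θ₁) − (x₂cos θ₂ + e sin θ₂)]) = 14.0000 → r = 14
L² = (x₁ − r cos θ₁)² + (r sin θ₁ − e)² = 88209.0095 → L = 297.0000 → L = 297
check at θ₃=332°: x = 308.7156 (printed 308.7156) ✓

r = 14, L = 297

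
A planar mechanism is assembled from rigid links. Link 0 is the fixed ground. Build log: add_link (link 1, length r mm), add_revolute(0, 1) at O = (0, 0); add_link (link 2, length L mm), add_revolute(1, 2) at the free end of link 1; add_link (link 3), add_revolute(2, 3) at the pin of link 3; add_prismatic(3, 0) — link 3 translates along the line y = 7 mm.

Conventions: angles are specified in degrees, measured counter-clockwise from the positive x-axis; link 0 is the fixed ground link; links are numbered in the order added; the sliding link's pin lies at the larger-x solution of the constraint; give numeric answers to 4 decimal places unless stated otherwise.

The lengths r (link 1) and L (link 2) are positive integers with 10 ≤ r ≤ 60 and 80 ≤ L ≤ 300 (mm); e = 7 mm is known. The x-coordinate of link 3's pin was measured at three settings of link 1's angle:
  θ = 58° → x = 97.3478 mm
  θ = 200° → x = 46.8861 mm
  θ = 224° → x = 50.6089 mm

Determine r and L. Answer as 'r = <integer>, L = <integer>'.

constraint per measurement: (x − r cos θ)² + (r sin θ − e)² = L²
subtracting the θ₁ and θ₂ equations cancels the r² and L² terms:
r = (x₁² − x₂²) / (2[(x₁cos θ₁ + e sin θ₁) − (x₂cos θ₂ + e sin θ₂)]) = 35.0000 → r = 35
L² = (x₁ − r cos θ₁)² + (r sin θ₁ − e)² = 6723.9974 → L = 82.0000 → L = 82
check at θ₃=224°: x = 50.6089 (printed 50.6089) ✓

r = 35, L = 82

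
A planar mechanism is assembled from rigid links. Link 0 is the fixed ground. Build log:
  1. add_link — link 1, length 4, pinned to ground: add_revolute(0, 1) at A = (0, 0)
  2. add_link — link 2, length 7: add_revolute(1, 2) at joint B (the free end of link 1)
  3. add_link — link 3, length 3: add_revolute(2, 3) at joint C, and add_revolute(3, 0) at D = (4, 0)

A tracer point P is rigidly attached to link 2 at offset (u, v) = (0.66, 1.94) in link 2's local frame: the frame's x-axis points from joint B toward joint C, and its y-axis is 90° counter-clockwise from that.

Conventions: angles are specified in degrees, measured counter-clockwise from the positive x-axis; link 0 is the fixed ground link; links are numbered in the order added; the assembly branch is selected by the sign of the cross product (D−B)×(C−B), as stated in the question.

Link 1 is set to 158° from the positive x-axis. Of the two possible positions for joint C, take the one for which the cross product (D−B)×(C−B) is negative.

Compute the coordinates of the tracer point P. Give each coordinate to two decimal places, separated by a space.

A=(0,0), D=(4.00,0)
B = A + 4.00·(cos158°, sin158°) = (-3.7087, 1.4984)
|BD| = 7.8530
circle(B,7.00) ∩ circle(D,3.00): a=6.4733, h=2.6639
  candidates: C₊=(3.1539,2.8782) cross=20.920; C₋=(2.1373,-2.3517) cross=-20.920
  branch - wants cross < 0 → take C=(2.1373,-2.3517) (cross=-20.920)
ex = (C−B)/|BC| = (0.8352,-0.5500); ey = (0.5500,0.8352)
P = B + 0.66·ex + 1.94·ey = (-2.0905,2.7556)

-2.09 2.76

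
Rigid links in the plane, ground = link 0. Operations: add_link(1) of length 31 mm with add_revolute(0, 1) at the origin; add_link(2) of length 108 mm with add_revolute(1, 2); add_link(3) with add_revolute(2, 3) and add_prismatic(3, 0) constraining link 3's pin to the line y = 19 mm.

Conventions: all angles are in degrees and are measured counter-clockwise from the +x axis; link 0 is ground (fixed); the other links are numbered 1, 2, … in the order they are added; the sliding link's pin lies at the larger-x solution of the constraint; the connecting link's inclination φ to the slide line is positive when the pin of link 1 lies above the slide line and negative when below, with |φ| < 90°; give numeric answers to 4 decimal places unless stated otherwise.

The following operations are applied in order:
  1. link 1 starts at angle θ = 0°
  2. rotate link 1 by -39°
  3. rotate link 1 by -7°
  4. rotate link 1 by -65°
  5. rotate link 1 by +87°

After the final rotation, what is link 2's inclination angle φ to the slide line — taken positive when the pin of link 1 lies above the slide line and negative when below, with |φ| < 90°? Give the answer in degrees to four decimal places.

geometry: r = 31 mm, L = 108 mm, e = 19 mm; θ starts at 0°
rotate link 1 by -39°: θ ← 0° -39° = -39°
rotate link 1 by -7°: θ ← -39° -7° = -46°
rotate link 1 by -65°: θ ← -46° -65° = -111°
rotate link 1 by +87°: θ ← -111° +87° = -24°
h = r sin θ − e = -12.608836 − 19 = -31.608836
sin φ = h / L = -31.608836 / 108 = -0.29267441
φ = arcsin(-0.29267441) = -17.018137°

-17.0181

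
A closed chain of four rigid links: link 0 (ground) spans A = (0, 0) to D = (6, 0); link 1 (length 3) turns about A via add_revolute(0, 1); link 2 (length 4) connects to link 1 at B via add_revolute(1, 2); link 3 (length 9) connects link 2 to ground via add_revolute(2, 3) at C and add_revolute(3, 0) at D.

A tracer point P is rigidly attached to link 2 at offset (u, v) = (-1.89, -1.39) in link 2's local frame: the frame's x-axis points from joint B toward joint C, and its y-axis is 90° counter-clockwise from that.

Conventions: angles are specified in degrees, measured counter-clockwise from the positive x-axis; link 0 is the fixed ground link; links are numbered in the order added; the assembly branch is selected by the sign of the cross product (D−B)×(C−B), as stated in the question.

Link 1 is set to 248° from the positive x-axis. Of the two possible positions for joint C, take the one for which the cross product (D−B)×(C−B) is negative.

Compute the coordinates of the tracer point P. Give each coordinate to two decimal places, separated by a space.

A=(0,0), D=(6.00,0)
B = A + 3.00·(cos248°, sin248°) = (-1.1238, -2.7816)
|BD| = 7.6476
circle(B,4.00) ∩ circle(D,9.00): a=-0.4259, h=3.9773
  candidates: C₊=(-2.9671,0.7684) cross=30.417; C₋=(-0.0740,-6.6413) cross=-30.417
  branch - wants cross < 0 → take C=(-0.0740,-6.6413) (cross=-30.417)
ex = (C−B)/|BC| = (0.2625,-0.9649); ey = (0.9649,0.2625)
P = B + -1.89·ex + -1.39·ey = (-2.9611,-1.3226)

-2.96 -1.32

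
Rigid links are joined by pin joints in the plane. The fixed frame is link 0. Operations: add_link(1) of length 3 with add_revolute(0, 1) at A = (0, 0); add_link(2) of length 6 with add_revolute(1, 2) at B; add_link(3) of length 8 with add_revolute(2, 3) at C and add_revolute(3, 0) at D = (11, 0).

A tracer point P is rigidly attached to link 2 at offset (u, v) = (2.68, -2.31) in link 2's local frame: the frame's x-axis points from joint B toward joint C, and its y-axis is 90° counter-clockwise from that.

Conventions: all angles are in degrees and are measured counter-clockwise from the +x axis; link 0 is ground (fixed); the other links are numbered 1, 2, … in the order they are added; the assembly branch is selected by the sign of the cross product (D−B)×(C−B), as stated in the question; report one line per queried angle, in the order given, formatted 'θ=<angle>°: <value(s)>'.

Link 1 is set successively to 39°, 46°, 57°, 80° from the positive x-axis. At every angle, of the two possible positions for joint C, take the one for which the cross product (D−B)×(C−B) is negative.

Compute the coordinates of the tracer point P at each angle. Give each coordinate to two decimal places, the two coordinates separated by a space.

A=(0,0), D=(11.00,0)
θ=39°: B = A + 3.00·(cos39°, sin39°) = (2.3314, 1.8880)
θ=39°: |BD| = 8.8718
θ=39°: circle(B,6.00) ∩ circle(D,8.00): a=2.8578, h=5.2757
θ=39°:   candidates: C₊=(6.2465,6.4346) cross=46.805; C₋=(4.0011,-3.8750) cross=-46.805
θ=39°:   branch - wants cross < 0 → take C=(4.0011,-3.8750) (cross=-46.805)
θ=39°: ex = (C−B)/|BC| = (0.2783,-0.9605); ey = (0.9605,0.2783)
θ=39°: P = B + 2.68·ex + -2.31·ey = (0.8585,-1.3290)
θ=46°: B = A + 3.00·(cos46°, sin46°) = (2.0840, 2.1580)
θ=46°: |BD| = 9.1735
θ=46°: circle(B,6.00) ∩ circle(D,8.00): a=3.0606, h=5.1607
θ=46°:   candidates: C₊=(6.2727,6.4539) cross=47.341; C₋=(3.8446,-3.5778) cross=-47.341
θ=46°:   branch - wants cross < 0 → take C=(3.8446,-3.5778) (cross=-47.341)
θ=46°: ex = (C−B)/|BC| = (0.2934,-0.9560); ey = (0.9560,0.2934)
θ=46°: P = B + 2.68·ex + -2.31·ey = (0.6621,-1.0819)
θ=57°: B = A + 3.00·(cos57°, sin57°) = (1.6339, 2.5160)
θ=57°: |BD| = 9.6981
θ=57°: circle(B,6.00) ∩ circle(D,8.00): a=3.4055, h=4.9399
θ=57°:   candidates: C₊=(6.2044,6.4033) cross=47.908; C₋=(3.6412,-3.1382) cross=-47.908
θ=57°:   branch - wants cross < 0 → take C=(3.6412,-3.1382) (cross=-47.908)
θ=57°: ex = (C−B)/|BC| = (0.3346,-0.9424); ey = (0.9424,0.3346)
θ=57°: P = B + 2.68·ex + -2.31·ey = (0.3536,-0.7824)
θ=80°: B = A + 3.00·(cos80°, sin80°) = (0.5209, 2.9544)
θ=80°: |BD| = 10.8876
θ=80°: circle(B,6.00) ∩ circle(D,8.00): a=4.1579, h=4.3257
θ=80°:   candidates: C₊=(5.6967,5.9895) cross=47.096; C₋=(3.3490,-2.3373) cross=-47.096
θ=80°:   branch - wants cross < 0 → take C=(3.3490,-2.3373) (cross=-47.096)
θ=80°: ex = (C−B)/|BC| = (0.4713,-0.8819); ey = (0.8819,0.4713)
θ=80°: P = B + 2.68·ex + -2.31·ey = (-0.2531,-0.4980)

θ=39°: 0.86 -1.33
θ=46°: 0.66 -1.08
θ=57°: 0.35 -0.78
θ=80°: -0.25 -0.50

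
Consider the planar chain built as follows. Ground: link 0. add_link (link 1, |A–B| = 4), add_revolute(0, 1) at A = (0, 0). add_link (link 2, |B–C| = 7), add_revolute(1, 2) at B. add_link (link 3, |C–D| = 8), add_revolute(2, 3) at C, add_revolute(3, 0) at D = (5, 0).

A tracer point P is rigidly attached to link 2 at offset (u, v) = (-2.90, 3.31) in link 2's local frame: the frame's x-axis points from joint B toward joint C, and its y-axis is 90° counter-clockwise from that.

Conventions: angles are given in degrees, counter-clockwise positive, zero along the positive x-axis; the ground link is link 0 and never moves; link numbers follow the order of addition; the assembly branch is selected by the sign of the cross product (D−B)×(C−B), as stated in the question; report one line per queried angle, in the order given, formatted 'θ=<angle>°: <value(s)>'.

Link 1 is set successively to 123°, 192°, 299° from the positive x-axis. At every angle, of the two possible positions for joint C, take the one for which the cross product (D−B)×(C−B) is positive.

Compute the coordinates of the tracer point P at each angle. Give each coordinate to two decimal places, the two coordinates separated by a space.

A=(0,0), D=(5.00,0)
θ=123°: B = A + 4.00·(cos123°, sin123°) = (-2.1786, 3.3547)
θ=123°: |BD| = 7.9237
θ=123°: circle(B,7.00) ∩ circle(D,8.00): a=3.0153, h=6.3173
θ=123°:   candidates: C₊=(3.2278,7.8012) cross=50.056; C₋=(-2.1213,-3.6451) cross=-50.056
θ=123°:   branch + wants cross > 0 → take C=(3.2278,7.8012) (cross=50.056)
θ=123°: ex = (C−B)/|BC| = (0.7723,0.6352); ey = (-0.6352,0.7723)
θ=123°: P = B + -2.90·ex + 3.31·ey = (-6.5209,4.0690)
θ=192°: B = A + 4.00·(cos192°, sin192°) = (-3.9126, -0.8316)
θ=192°: |BD| = 8.9513
θ=192°: circle(B,7.00) ∩ circle(D,8.00): a=3.6378, h=5.9805
θ=192°:   candidates: C₊=(-0.8462,5.4610) cross=53.533; C₋=(0.2651,-6.4483) cross=-53.533
θ=192°:   branch + wants cross > 0 → take C=(-0.8462,5.4610) (cross=53.533)
θ=192°: ex = (C−B)/|BC| = (0.4381,0.8989); ey = (-0.8989,0.4381)
θ=192°: P = B + -2.90·ex + 3.31·ey = (-8.1585,-1.9886)
θ=299°: B = A + 4.00·(cos299°, sin299°) = (1.9392, -3.4985)
θ=299°: |BD| = 4.6484
θ=299°: circle(B,7.00) ∩ circle(D,8.00): a=0.7107, h=6.9638
θ=299°:   candidates: C₊=(-2.8339,1.6218) cross=32.371; C₋=(7.6483,-7.5489) cross=-32.371
θ=299°:   branch + wants cross > 0 → take C=(-2.8339,1.6218) (cross=32.371)
θ=299°: ex = (C−B)/|BC| = (-0.6819,0.7315); ey = (-0.7315,-0.6819)
θ=299°: P = B + -2.90·ex + 3.31·ey = (1.4955,-7.8767)

θ=123°: -6.52 4.07
θ=192°: -8.16 -1.99
θ=299°: 1.50 -7.88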